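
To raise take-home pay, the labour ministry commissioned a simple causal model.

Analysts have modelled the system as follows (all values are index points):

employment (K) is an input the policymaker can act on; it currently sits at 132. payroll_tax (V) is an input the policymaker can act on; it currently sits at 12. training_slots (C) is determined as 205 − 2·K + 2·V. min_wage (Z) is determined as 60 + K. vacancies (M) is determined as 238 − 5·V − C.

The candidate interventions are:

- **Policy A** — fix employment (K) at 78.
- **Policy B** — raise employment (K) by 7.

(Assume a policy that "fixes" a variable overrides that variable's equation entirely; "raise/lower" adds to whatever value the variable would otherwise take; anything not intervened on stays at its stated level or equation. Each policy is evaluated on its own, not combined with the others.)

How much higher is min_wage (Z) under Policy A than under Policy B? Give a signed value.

-61

Policy A (K := 78):
  K = 78
  Z = 60 + 78 = 138
Policy B (K + 7):
  K = 132 + 7 = 139
  Z = 60 + 139 = 199
Z: 138 − 199 = -61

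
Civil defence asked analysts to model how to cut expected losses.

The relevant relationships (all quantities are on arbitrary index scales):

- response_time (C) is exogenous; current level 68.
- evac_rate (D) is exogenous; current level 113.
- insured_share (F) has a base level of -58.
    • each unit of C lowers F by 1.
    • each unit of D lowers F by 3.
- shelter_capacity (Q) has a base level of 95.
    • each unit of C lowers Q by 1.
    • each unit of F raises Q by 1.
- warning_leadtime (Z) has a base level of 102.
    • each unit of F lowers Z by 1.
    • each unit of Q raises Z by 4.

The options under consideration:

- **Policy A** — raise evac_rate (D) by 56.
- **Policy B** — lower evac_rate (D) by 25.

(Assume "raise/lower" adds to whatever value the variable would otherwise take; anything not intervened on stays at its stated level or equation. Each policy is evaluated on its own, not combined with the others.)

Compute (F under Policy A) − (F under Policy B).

Policy A (D + 56):
  C = 68
  D = 113 + 56 = 169
  F = -58 − 68 − 3·169 = -633
Policy B (D − 25):
  C = 68
  D = 113 − 25 = 88
  F = -58 − 68 − 3·88 = -390
F: -633 − (-390) = -243

-243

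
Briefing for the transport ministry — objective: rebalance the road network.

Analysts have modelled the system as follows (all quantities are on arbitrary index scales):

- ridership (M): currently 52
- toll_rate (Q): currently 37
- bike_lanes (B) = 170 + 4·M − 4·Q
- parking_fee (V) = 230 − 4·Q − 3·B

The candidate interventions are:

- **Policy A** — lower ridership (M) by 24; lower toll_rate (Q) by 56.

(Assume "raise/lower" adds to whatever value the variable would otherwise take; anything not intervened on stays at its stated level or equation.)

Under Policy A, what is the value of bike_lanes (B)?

358

Policy A (M − 24, Q − 56):
  M = 52 − 24 = 28
  Q = 37 − 56 = -19
  B = 170 + 4·28 − 4·(-19) = 358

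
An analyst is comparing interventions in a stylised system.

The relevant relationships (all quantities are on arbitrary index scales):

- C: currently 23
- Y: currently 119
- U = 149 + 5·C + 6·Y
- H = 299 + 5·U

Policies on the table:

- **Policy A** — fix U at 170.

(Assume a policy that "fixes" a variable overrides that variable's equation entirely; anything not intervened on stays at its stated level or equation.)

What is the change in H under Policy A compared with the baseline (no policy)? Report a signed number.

Baseline:
  C = 23
  Y = 119
  U = 149 + 5·23 + 6·119 = 978
  H = 299 + 5·978 = 5189
Policy A (U := 170):
  C = 23
  Y = 119
  U = 170
  H = 299 + 5·170 = 1149
Change in H: 1149 − 5189 = -4040

-4040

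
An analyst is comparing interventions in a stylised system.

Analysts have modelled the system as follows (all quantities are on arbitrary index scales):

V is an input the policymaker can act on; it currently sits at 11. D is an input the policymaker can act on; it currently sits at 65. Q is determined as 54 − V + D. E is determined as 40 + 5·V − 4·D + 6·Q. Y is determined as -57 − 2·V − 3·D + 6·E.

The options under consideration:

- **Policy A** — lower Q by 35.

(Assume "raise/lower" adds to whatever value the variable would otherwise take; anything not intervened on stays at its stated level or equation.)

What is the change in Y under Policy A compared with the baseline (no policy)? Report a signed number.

Baseline:
  V = 11
  D = 65
  Q = 54 − 11 + 65 = 108
  E = 40 + 5·11 − 4·65 + 6·108 = 483
  Y = -57 − 2·11 − 3·65 + 6·483 = 2624
Policy A (Q − 35):
  V = 11
  D = 65
  Q = 54 − 11 + 65 (−35 from intervention) = 73
  E = 40 + 5·11 − 4·65 + 6·73 = 273
  Y = -57 − 2·11 − 3·65 + 6·273 = 1364
Change in Y: 1364 − 2624 = -1260

-1260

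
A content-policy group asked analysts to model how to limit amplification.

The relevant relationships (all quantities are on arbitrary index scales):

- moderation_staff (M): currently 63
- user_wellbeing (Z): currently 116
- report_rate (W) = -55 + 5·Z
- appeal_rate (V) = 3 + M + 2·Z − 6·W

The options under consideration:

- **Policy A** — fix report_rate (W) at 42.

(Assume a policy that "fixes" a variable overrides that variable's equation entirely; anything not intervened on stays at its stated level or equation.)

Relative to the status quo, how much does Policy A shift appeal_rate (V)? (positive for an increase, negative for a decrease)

Baseline:
  M = 63
  Z = 116
  W = -55 + 5·116 = 525
  V = 3 + 63 + 2·116 − 6·525 = -2852
Policy A (W := 42):
  M = 63
  Z = 116
  W = 42
  V = 3 + 63 + 2·116 − 6·42 = 46
Change in V: 46 − (-2852) = 2898

2898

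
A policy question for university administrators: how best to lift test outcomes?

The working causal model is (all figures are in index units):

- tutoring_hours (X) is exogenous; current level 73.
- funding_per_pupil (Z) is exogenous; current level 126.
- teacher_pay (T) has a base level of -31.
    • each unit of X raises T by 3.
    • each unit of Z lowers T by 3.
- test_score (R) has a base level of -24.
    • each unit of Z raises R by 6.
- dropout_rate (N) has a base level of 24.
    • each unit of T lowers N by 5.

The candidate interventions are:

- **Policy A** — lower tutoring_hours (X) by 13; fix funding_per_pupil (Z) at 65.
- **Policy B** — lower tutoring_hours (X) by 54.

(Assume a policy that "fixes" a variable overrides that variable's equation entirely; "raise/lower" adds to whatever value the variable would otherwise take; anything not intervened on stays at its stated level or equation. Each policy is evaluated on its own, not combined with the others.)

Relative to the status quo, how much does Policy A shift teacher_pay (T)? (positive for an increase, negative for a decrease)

144

Baseline:
  X = 73
  Z = 126
  T = -31 + 3·73 − 3·126 = -190
Policy A (X − 13, Z := 65):
  X = 73 − 13 = 60
  Z = 65
  T = -31 + 3·60 − 3·65 = -46
Change in T: -46 − (-190) = 144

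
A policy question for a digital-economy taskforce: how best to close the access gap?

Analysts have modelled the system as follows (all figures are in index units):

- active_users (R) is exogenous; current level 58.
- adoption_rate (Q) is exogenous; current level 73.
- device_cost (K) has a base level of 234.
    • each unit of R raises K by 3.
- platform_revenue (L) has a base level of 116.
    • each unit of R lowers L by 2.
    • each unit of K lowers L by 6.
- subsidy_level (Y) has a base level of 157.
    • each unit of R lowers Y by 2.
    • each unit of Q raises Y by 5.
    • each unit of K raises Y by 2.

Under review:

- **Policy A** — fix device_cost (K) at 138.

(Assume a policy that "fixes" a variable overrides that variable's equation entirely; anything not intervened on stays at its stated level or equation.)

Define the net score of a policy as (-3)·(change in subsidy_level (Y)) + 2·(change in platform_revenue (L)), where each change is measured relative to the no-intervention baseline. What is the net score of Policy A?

Baseline:
  R = 58
  Q = 73
  K = 234 + 3·58 = 408
  L = 116 − 2·58 − 6·408 = -2448
  Y = 157 − 2·58 + 5·73 + 2·408 = 1222
Policy A (K := 138):
  R = 58
  Q = 73
  K = 138
  L = 116 − 2·58 − 6·138 = -828
  Y = 157 − 2·58 + 5·73 + 2·138 = 682
ΔY = 682 − 1222 = -540; ΔL = -828 − (-2448) = 1620
Score = (-3)·(-540) + 2·1620 = 4860

4860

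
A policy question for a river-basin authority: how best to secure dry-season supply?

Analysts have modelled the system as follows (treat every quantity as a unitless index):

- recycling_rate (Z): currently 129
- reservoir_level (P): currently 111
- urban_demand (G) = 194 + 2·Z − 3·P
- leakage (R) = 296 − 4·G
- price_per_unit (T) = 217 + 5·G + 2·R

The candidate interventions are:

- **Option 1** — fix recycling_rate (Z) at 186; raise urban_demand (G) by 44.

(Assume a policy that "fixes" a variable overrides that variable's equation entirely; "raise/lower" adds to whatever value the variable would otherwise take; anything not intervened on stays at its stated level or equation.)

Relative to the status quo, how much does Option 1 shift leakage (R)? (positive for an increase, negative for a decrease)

-632

Baseline:
  Z = 129
  P = 111
  G = 194 + 2·129 − 3·111 = 119
  R = 296 − 4·119 = -180
Option 1 (Z := 186, G + 44):
  Z = 186
  P = 111
  G = 194 + 2·186 − 3·111 (+44 from intervention) = 277
  R = 296 − 4·277 = -812
Change in R: -812 − (-180) = -632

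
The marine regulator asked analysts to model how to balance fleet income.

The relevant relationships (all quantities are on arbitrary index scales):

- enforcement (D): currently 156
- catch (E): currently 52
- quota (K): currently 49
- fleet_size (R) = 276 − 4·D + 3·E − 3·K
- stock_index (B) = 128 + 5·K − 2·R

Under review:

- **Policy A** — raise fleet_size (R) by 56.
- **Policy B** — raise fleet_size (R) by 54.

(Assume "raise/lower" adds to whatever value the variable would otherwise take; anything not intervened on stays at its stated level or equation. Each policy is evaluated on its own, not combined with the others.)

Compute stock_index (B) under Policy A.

Policy A (R + 56):
  D = 156
  E = 52
  K = 49
  R = 276 − 4·156 + 3·52 − 3·49 (+56 from intervention) = -283
  B = 128 + 5·49 − 2·(-283) = 939

939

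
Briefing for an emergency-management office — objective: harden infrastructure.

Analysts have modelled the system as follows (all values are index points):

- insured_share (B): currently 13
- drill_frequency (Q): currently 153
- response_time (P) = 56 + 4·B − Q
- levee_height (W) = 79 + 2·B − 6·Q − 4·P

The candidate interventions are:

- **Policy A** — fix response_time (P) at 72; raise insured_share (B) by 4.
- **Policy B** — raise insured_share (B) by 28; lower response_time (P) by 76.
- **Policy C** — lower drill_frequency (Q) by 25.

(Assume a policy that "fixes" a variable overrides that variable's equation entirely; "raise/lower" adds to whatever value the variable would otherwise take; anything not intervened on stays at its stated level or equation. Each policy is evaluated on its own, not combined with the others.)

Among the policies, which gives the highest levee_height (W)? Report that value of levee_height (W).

-583

Policy A (P := 72, B + 4):
  B = 13 + 4 = 17
  Q = 153
  P = 72
  W = 79 + 2·17 − 6·153 − 4·72 = -1093
Policy B (B + 28, P − 76):
  B = 13 + 28 = 41
  Q = 153
  P = 56 + 4·41 − 153 (−76 from intervention) = -9
  W = 79 + 2·41 − 6·153 − 4·(-9) = -721
Policy C (Q − 25):
  B = 13
  Q = 153 − 25 = 128
  P = 56 + 4·13 − 128 = -20
  W = 79 + 2·13 − 6·128 − 4·(-20) = -583
Comparing — Policy A: W=-1093, Policy B: W=-721, Policy C: W=-583. Highest is -583 (Policy C).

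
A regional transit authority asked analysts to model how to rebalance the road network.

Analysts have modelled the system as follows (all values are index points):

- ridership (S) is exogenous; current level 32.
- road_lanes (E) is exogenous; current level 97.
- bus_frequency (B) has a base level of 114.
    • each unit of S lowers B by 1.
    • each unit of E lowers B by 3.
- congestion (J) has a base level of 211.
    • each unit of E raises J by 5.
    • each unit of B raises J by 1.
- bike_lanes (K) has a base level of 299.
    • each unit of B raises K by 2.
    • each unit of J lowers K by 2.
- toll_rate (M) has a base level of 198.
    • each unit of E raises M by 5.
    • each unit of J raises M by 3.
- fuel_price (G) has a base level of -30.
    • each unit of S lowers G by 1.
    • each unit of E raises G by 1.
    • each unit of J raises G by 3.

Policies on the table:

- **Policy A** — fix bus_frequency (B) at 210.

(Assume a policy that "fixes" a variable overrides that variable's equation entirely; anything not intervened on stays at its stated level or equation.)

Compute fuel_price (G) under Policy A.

2753

Policy A (B := 210):
  S = 32
  E = 97
  B = 210
  J = 211 + 5·97 + 210 = 906
  G = -30 − 32 + 97 + 3·906 = 2753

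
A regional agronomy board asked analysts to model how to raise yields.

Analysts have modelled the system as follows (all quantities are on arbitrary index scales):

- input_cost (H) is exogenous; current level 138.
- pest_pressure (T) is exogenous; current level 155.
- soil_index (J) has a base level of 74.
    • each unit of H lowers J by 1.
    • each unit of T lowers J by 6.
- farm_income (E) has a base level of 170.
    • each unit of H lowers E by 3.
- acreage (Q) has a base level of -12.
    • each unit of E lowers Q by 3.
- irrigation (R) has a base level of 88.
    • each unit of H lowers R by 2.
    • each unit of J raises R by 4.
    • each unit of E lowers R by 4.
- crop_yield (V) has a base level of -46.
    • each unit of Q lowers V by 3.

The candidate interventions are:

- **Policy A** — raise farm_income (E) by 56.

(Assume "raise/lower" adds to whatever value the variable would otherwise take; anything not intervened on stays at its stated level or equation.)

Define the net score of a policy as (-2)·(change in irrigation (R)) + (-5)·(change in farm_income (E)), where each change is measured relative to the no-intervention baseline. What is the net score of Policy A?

Baseline:
  H = 138
  T = 155
  J = 74 − 138 − 6·155 = -994
  E = 170 − 3·138 = -244
  R = 88 − 2·138 + 4·(-994) − 4·(-244) = -3188
Policy A (E + 56):
  H = 138
  T = 155
  J = 74 − 138 − 6·155 = -994
  E = 170 − 3·138 (+56 from intervention) = -188
  R = 88 − 2·138 + 4·(-994) − 4·(-188) = -3412
ΔR = -3412 − (-3188) = -224; ΔE = -188 − (-244) = 56
Score = (-2)·(-224) + (-5)·56 = 168

168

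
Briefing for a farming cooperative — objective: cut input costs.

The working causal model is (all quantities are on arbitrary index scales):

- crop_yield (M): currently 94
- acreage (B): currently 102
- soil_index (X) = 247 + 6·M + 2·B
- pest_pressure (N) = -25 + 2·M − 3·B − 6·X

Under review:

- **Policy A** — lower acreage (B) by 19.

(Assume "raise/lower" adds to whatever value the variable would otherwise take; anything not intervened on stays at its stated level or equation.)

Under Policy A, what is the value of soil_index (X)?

977

Policy A (B − 19):
  M = 94
  B = 102 − 19 = 83
  X = 247 + 6·94 + 2·83 = 977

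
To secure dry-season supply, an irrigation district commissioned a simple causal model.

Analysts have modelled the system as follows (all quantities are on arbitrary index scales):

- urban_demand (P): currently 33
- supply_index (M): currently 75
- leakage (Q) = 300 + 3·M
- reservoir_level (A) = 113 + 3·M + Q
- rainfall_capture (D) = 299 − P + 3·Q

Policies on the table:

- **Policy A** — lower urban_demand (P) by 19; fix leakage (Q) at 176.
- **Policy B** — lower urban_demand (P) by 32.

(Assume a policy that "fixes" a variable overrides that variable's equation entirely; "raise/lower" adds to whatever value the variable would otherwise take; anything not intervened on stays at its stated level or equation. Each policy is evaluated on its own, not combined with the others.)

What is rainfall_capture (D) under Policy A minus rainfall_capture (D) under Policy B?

-1060

Policy A (P − 19, Q := 176):
  P = 33 − 19 = 14
  M = 75
  Q = 176
  D = 299 − 14 + 3·176 = 813
Policy B (P − 32):
  P = 33 − 32 = 1
  M = 75
  Q = 300 + 3·75 = 525
  D = 299 − 1 + 3·525 = 1873
D: 813 − 1873 = -1060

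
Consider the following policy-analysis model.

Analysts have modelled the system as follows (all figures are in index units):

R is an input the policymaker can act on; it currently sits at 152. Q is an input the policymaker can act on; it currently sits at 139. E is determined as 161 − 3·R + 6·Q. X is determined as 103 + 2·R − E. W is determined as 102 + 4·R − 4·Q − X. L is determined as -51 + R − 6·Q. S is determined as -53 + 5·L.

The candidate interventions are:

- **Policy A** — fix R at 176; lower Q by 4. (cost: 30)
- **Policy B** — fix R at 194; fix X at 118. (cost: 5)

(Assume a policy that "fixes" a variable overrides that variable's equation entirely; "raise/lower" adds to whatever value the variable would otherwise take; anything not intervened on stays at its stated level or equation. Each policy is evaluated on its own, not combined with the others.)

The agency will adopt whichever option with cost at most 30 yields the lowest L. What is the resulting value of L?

-691

Policy A (R := 176, Q − 4):
  R = 176
  Q = 139 − 4 = 135
  L = -51 + 176 − 6·135 = -685
Policy B (R := 194, X := 118):
  R = 194
  Q = 139
  L = -51 + 194 − 6·139 = -691
Comparing — Policy A: L=-685, Policy B: L=-691. Lowest is -691 (Policy B).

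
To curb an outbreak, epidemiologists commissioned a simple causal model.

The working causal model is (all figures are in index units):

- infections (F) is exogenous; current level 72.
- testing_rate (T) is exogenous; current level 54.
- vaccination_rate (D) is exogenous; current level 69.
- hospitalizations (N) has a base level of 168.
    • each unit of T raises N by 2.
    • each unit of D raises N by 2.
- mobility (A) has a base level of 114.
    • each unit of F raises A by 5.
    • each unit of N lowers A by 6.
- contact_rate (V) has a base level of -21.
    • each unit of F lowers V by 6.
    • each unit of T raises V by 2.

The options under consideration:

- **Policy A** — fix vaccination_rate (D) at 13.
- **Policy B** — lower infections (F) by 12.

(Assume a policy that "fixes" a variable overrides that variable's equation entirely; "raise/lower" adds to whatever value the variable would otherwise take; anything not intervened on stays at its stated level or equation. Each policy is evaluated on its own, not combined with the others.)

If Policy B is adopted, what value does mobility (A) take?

-2070

Policy B (F − 12):
  F = 72 − 12 = 60
  T = 54
  D = 69
  N = 168 + 2·54 + 2·69 = 414
  A = 114 + 5·60 − 6·414 = -2070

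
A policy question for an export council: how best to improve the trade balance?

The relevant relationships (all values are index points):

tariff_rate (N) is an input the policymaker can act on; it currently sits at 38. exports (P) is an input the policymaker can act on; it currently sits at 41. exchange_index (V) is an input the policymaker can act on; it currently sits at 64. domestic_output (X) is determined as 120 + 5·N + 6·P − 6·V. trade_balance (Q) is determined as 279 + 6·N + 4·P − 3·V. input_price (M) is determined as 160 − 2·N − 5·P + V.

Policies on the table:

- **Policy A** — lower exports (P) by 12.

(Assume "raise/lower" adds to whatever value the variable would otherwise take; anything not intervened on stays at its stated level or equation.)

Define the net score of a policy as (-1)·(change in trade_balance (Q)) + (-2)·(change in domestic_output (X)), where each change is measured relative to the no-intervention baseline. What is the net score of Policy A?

192

Baseline:
  N = 38
  P = 41
  V = 64
  X = 120 + 5·38 + 6·41 − 6·64 = 172
  Q = 279 + 6·38 + 4·41 − 3·64 = 479
Policy A (P − 12):
  N = 38
  P = 41 − 12 = 29
  V = 64
  X = 120 + 5·38 + 6·29 − 6·64 = 100
  Q = 279 + 6·38 + 4·29 − 3·64 = 431
ΔQ = 431 − 479 = -48; ΔX = 100 − 172 = -72
Score = (-1)·(-48) + (-2)·(-72) = 192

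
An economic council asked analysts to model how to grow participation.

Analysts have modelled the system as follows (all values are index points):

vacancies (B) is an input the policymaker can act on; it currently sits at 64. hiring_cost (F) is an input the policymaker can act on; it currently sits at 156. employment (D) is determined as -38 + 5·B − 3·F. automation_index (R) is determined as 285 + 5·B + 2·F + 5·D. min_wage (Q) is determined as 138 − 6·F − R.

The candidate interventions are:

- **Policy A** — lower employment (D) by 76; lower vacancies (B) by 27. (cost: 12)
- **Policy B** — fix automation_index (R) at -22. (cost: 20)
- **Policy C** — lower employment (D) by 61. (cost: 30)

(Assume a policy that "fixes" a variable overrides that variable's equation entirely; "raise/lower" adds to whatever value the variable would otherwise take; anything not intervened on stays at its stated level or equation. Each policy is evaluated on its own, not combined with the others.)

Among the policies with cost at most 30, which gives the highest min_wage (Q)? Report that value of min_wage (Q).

405

Policy A (D − 76, B − 27):
  B = 64 − 27 = 37
  F = 156
  D = -38 + 5·37 − 3·156 (−76 from intervention) = -397
  R = 285 + 5·37 + 2·156 + 5·(-397) = -1203
  Q = 138 − 6·156 − (-1203) = 405
Policy B (R := -22):
  B = 64
  F = 156
  D = -38 + 5·64 − 3·156 = -186
  R = -22
  Q = 138 − 6·156 − (-22) = -776
Policy C (D − 61):
  B = 64
  F = 156
  D = -38 + 5·64 − 3·156 (−61 from intervention) = -247
  R = 285 + 5·64 + 2·156 + 5·(-247) = -318
  Q = 138 − 6·156 − (-318) = -480
Comparing — Policy A: Q=405, Policy B: Q=-776, Policy C: Q=-480. Highest is 405 (Policy A).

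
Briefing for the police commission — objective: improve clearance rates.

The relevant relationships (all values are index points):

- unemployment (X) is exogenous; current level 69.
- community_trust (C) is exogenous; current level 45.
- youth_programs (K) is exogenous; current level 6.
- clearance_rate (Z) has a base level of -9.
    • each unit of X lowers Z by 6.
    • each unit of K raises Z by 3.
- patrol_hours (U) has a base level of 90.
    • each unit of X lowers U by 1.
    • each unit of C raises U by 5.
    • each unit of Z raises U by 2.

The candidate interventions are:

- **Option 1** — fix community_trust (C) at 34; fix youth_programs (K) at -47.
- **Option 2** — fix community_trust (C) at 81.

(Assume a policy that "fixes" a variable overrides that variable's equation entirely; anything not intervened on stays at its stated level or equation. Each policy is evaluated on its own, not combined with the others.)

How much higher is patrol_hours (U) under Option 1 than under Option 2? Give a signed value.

-553

Option 1 (C := 34, K := -47):
  X = 69
  C = 34
  K = -47
  Z = -9 − 6·69 + 3·(-47) = -564
  U = 90 − 69 + 5·34 + 2·(-564) = -937
Option 2 (C := 81):
  X = 69
  C = 81
  K = 6
  Z = -9 − 6·69 + 3·6 = -405
  U = 90 − 69 + 5·81 + 2·(-405) = -384
U: -937 − (-384) = -553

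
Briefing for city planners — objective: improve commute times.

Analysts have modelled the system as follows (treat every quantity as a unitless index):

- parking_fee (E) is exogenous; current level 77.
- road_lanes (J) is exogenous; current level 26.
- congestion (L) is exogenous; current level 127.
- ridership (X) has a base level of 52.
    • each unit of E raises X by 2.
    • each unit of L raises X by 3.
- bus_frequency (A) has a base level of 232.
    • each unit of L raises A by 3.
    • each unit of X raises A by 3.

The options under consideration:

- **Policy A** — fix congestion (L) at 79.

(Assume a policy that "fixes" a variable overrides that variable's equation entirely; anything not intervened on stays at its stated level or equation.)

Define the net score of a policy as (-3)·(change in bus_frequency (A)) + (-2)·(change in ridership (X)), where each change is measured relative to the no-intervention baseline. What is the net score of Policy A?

Baseline:
  E = 77
  L = 127
  X = 52 + 2·77 + 3·127 = 587
  A = 232 + 3·127 + 3·587 = 2374
Policy A (L := 79):
  E = 77
  L = 79
  X = 52 + 2·77 + 3·79 = 443
  A = 232 + 3·79 + 3·443 = 1798
ΔA = 1798 − 2374 = -576; ΔX = 443 − 587 = -144
Score = (-3)·(-576) + (-2)·(-144) = 2016

2016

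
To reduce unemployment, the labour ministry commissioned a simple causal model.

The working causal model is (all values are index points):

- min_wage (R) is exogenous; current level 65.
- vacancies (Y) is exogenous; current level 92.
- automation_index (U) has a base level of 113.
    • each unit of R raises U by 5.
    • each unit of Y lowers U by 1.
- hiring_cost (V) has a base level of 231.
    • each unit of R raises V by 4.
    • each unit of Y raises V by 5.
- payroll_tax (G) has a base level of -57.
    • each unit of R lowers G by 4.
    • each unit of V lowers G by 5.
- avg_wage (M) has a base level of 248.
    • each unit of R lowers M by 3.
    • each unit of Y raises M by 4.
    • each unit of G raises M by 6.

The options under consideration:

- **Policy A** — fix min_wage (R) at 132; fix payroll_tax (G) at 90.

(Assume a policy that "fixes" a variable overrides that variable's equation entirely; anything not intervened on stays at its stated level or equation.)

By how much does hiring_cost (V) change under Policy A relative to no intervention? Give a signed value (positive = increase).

Baseline:
  R = 65
  Y = 92
  V = 231 + 4·65 + 5·92 = 951
Policy A (R := 132, G := 90):
  R = 132
  Y = 92
  V = 231 + 4·132 + 5·92 = 1219
Change in V: 1219 − 951 = 268

268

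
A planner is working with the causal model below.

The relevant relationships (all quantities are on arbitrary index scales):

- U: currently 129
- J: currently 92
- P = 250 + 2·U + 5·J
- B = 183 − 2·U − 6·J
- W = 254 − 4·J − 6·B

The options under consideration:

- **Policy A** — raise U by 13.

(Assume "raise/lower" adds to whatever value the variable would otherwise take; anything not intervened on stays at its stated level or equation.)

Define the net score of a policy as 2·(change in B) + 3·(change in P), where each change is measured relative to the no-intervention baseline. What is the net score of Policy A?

Baseline:
  U = 129
  J = 92
  P = 250 + 2·129 + 5·92 = 968
  B = 183 − 2·129 − 6·92 = -627
Policy A (U + 13):
  U = 129 + 13 = 142
  J = 92
  P = 250 + 2·142 + 5·92 = 994
  B = 183 − 2·142 − 6·92 = -653
ΔB = -653 − (-627) = -26; ΔP = 994 − 968 = 26
Score = 2·(-26) + 3·26 = 26

26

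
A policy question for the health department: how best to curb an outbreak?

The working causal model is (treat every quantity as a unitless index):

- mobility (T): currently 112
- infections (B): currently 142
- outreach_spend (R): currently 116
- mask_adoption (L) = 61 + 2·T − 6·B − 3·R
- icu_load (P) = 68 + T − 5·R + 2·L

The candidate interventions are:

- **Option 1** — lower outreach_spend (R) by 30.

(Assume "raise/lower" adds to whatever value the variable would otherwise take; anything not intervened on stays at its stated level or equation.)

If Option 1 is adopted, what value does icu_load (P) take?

-1900

Option 1 (R − 30):
  T = 112
  B = 142
  R = 116 − 30 = 86
  L = 61 + 2·112 − 6·142 − 3·86 = -825
  P = 68 + 112 − 5·86 + 2·(-825) = -1900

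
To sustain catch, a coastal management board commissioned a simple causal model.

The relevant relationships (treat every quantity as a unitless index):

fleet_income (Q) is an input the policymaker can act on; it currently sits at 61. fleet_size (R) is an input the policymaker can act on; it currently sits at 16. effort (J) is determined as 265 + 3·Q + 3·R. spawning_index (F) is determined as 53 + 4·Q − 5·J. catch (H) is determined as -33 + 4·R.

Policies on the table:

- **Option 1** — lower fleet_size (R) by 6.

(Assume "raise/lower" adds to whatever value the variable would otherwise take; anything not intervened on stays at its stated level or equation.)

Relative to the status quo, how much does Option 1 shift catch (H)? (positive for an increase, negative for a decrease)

-24

Baseline:
  R = 16
  H = -33 + 4·16 = 31
Option 1 (R − 6):
  R = 16 − 6 = 10
  H = -33 + 4·10 = 7
Change in H: 7 − 31 = -24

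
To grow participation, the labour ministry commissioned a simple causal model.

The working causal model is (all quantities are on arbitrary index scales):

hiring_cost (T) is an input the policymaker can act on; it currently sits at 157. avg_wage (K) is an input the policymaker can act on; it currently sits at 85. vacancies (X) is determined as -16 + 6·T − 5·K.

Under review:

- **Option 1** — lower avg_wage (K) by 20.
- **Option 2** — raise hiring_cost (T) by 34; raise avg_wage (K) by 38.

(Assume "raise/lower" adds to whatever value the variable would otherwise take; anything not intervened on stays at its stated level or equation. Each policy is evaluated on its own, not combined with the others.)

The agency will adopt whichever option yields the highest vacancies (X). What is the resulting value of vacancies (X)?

601

Option 1 (K − 20):
  T = 157
  K = 85 − 20 = 65
  X = -16 + 6·157 − 5·65 = 601
Option 2 (T + 34, K + 38):
  T = 157 + 34 = 191
  K = 85 + 38 = 123
  X = -16 + 6·191 − 5·123 = 515
Comparing — Option 1: X=601, Option 2: X=515. Highest is 601 (Option 1).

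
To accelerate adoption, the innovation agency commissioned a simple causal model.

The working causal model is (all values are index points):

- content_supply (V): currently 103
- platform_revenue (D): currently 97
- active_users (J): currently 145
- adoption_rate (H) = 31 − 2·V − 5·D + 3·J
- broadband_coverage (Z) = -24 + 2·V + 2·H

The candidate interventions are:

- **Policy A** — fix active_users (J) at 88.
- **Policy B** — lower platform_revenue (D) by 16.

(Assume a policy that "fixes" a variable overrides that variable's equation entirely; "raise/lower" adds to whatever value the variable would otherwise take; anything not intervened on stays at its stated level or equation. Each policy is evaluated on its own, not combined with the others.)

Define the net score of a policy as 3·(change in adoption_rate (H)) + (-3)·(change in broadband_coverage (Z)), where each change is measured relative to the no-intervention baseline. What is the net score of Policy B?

Baseline:
  V = 103
  D = 97
  J = 145
  H = 31 − 2·103 − 5·97 + 3·145 = -225
  Z = -24 + 2·103 + 2·(-225) = -268
Policy B (D − 16):
  V = 103
  D = 97 − 16 = 81
  J = 145
  H = 31 − 2·103 − 5·81 + 3·145 = -145
  Z = -24 + 2·103 + 2·(-145) = -108
ΔH = -145 − (-225) = 80; ΔZ = -108 − (-268) = 160
Score = 3·80 + (-3)·160 = -240

-240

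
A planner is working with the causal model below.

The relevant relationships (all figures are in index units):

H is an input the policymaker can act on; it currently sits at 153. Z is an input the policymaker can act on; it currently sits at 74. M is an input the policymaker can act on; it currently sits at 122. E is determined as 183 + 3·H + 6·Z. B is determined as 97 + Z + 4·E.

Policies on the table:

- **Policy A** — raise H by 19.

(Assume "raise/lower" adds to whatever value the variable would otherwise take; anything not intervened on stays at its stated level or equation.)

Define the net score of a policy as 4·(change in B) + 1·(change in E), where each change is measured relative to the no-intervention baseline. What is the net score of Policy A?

969

Baseline:
  H = 153
  Z = 74
  E = 183 + 3·153 + 6·74 = 1086
  B = 97 + 74 + 4·1086 = 4515
Policy A (H + 19):
  H = 153 + 19 = 172
  Z = 74
  E = 183 + 3·172 + 6·74 = 1143
  B = 97 + 74 + 4·1143 = 4743
ΔB = 4743 − 4515 = 228; ΔE = 1143 − 1086 = 57
Score = 4·228 + 1·57 = 969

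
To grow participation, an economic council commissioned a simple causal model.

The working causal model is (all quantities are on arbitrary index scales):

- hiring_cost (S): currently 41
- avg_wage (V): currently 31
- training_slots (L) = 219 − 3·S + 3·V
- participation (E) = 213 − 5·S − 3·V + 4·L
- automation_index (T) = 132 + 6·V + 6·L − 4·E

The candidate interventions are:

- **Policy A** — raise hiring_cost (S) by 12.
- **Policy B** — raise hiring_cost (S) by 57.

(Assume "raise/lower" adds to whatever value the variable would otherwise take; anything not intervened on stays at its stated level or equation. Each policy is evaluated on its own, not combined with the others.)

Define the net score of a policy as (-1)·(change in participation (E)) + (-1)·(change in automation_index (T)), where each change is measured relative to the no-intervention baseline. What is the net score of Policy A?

-396

Baseline:
  S = 41
  V = 31
  L = 219 − 3·41 + 3·31 = 189
  E = 213 − 5·41 − 3·31 + 4·189 = 671
  T = 132 + 6·31 + 6·189 − 4·671 = -1232
Policy A (S + 12):
  S = 41 + 12 = 53
  V = 31
  L = 219 − 3·53 + 3·31 = 153
  E = 213 − 5·53 − 3·31 + 4·153 = 467
  T = 132 + 6·31 + 6·153 − 4·467 = -632
ΔE = 467 − 671 = -204; ΔT = -632 − (-1232) = 600
Score = (-1)·(-204) + (-1)·600 = -396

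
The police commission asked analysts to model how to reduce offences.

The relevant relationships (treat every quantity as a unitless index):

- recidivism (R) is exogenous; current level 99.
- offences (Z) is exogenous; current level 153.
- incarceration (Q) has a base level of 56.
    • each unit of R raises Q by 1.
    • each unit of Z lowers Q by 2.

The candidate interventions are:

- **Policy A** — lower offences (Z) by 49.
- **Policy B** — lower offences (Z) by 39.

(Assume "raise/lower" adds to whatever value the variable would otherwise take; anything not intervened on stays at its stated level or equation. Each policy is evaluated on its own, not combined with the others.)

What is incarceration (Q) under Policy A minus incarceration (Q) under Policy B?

Policy A (Z − 49):
  R = 99
  Z = 153 − 49 = 104
  Q = 56 + 99 − 2·104 = -53
Policy B (Z − 39):
  R = 99
  Z = 153 − 39 = 114
  Q = 56 + 99 − 2·114 = -73
Q: -53 − (-73) = 20

20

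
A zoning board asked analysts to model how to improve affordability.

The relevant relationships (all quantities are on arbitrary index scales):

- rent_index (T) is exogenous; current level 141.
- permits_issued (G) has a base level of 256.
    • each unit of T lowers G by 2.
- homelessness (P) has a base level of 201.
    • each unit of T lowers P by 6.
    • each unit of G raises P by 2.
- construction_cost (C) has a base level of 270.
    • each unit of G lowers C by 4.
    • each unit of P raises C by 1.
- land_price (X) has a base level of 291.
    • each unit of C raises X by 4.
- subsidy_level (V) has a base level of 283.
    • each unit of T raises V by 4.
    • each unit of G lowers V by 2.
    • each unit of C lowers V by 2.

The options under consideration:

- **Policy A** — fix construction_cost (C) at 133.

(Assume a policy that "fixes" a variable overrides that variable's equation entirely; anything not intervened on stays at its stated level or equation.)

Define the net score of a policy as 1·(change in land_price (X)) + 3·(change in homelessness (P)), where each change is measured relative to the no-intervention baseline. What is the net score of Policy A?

1824

Baseline:
  T = 141
  G = 256 − 2·141 = -26
  P = 201 − 6·141 + 2·(-26) = -697
  C = 270 − 4·(-26) + (-697) = -323
  X = 291 + 4·(-323) = -1001
Policy A (C := 133):
  T = 141
  G = 256 − 2·141 = -26
  P = 201 − 6·141 + 2·(-26) = -697
  C = 133
  X = 291 + 4·133 = 823
ΔX = 823 − (-1001) = 1824; ΔP = -697 − (-697) = 0
Score = 1·1824 + 3·0 = 1824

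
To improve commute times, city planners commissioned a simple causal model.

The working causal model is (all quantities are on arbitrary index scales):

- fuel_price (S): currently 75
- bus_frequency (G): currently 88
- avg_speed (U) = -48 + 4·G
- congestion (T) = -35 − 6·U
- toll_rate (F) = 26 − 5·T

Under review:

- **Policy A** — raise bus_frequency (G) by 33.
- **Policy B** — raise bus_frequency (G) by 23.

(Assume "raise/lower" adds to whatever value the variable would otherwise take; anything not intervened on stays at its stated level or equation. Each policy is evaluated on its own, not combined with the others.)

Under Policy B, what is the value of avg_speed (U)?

Policy B (G + 23):
  G = 88 + 23 = 111
  U = -48 + 4·111 = 396

396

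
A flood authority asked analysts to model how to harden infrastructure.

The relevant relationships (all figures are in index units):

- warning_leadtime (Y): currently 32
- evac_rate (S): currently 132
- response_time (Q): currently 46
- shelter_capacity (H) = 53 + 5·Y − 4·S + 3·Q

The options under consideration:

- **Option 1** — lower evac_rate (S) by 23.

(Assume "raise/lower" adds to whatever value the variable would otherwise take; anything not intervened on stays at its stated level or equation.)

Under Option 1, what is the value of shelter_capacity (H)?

-85

Option 1 (S − 23):
  Y = 32
  S = 132 − 23 = 109
  Q = 46
  H = 53 + 5·32 − 4·109 + 3·46 = -85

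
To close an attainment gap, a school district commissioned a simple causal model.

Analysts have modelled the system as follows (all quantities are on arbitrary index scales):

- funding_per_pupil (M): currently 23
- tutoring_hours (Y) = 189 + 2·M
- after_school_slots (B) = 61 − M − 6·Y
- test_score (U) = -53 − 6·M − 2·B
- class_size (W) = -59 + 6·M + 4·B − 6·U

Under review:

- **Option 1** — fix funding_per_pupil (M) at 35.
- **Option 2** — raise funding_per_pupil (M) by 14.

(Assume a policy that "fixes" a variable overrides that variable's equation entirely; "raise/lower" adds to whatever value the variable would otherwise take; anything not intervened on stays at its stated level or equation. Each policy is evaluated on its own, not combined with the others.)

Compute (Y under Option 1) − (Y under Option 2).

-4

Option 1 (M := 35):
  M = 35
  Y = 189 + 2·35 = 259
Option 2 (M + 14):
  M = 23 + 14 = 37
  Y = 189 + 2·37 = 263
Y: 259 − 263 = -4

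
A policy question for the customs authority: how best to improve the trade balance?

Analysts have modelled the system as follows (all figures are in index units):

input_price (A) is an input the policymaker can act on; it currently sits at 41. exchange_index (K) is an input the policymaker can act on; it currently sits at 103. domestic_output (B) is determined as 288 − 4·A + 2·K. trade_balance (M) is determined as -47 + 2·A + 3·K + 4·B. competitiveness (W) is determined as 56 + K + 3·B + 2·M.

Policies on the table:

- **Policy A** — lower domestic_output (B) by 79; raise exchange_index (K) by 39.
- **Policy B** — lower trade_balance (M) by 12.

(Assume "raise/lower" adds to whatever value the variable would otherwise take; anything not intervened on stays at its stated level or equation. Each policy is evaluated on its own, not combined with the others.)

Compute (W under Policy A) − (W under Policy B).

Policy A (B − 79, K + 39):
  A = 41
  K = 103 + 39 = 142
  B = 288 − 4·41 + 2·142 (−79 from intervention) = 329
  M = -47 + 2·41 + 3·142 + 4·329 = 1777
  W = 56 + 142 + 3·329 + 2·1777 = 4739
Policy B (M − 12):
  A = 41
  K = 103
  B = 288 − 4·41 + 2·103 = 330
  M = -47 + 2·41 + 3·103 + 4·330 (−12 from intervention) = 1652
  W = 56 + 103 + 3·330 + 2·1652 = 4453
W: 4739 − 4453 = 286

286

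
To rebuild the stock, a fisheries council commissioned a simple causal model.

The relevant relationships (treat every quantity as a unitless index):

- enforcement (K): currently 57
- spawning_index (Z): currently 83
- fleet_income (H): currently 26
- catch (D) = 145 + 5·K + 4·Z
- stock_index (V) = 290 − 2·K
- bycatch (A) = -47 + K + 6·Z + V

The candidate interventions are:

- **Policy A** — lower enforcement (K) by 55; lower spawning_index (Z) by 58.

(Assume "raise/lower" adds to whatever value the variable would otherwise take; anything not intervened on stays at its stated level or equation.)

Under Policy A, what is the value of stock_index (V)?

286

Policy A (K − 55, Z − 58):
  K = 57 − 55 = 2
  V = 290 − 2·2 = 286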